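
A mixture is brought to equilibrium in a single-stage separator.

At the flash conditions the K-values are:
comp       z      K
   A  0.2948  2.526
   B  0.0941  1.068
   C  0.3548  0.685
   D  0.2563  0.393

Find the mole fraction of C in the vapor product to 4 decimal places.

y_C = 0.2686

Rachford–Rice: g(V/F) = Σ zᵢ(Kᵢ−1)/(1+V/F(Kᵢ−1)) = 0.
g(0) = ΣzᵢKᵢ − 1 = 0.1889 and g(1) = 1 − Σzᵢ/Kᵢ = -0.3749, so a root lies in (0, 1).
Newton iteration, V/F⁰ = 0.5:
  V/F = 0.5000: g = -0.09466, g' = -0.4655 → V/F = 0.2967
  V/F = 0.2967: g = 0.00292, g' = -0.5090 → V/F = 0.3024
Converged at V/F = 0.3024.
Compositions from xᵢ = zᵢ/(1+V/F(Kᵢ−1)), yᵢ = Kᵢxᵢ:
  A: x = 0.2017, y = 0.5095
  B: x = 0.0922, y = 0.0985
  C: x = 0.3922, y = 0.2686
  D: x = 0.3139, y = 0.1234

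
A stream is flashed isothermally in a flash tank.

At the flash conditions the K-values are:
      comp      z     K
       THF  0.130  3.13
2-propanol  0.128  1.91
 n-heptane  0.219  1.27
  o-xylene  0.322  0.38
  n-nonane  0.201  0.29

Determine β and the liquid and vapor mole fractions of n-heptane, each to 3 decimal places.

Let β = V/F and solve Σ zᵢ(Kᵢ−1)/(1+β(Kᵢ−1)) = 0.
Check two-phase: ΣzᵢKᵢ = 1.110 > 1 and Σzᵢ/Kᵢ = 1.821 > 1, so g(0) = 0.110 > 0 and g(1) = -0.821 < 0.
Iterate (Newton) starting at β = 0.5:
  β = 0.500: g = -0.2443, g' = -0.704 → β = 0.153
  β = 0.153: g = -0.0128, g' = -0.710 → β = 0.135
Converged at β = 0.135.
Compositions from xᵢ = zᵢ/(1+β(Kᵢ−1)), yᵢ = Kᵢxᵢ:
  THF: x = 0.101, y = 0.316
  2-propanol: x = 0.114, y = 0.218
  n-heptane: x = 0.211, y = 0.268
  o-xylene: x = 0.351, y = 0.134
  n-nonane: x = 0.222, y = 0.064

β = 0.135, x_n-heptane = 0.211, y_n-heptane = 0.268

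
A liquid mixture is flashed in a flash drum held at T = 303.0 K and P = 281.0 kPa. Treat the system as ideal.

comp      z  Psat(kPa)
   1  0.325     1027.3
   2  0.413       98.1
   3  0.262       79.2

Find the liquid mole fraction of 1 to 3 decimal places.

x_1 = 0.203

Raoult's law: Kᵢ = Pᵢˢᵃᵗ/P = Pᵢˢᵃᵗ/281.0.
  K_1 = 1027.3/281.0 = 3.65587, K_2 = 98.1/281.0 = 0.34911, K_3 = 79.2/281.0 = 0.28185
Newton–Raphson from V/F = 0.5:
  V/F = 0.500: g = -0.3213, g' = -1.136 → V/F = 0.217
  V/F = 0.217: g = 0.0113, g' = -1.349 → V/F = 0.226
Converged at V/F = 0.226.
Compositions from xᵢ = zᵢ/(1+V/F(Kᵢ−1)), yᵢ = Kᵢxᵢ:
  1: x = 0.203, y = 0.743
  2: x = 0.484, y = 0.169
  3: x = 0.313, y = 0.088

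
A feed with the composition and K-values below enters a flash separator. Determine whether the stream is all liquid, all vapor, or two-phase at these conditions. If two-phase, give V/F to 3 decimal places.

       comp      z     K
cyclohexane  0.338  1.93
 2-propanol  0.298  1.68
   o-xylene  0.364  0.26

ΣzᵢKᵢ = 1.248; Σzᵢ/Kᵢ = 1.753.
Both exceed 1, so a two-phase solution exists.
Newton–Raphson from ψ = 0.65:
  ψ = 0.650: g = -0.1826, g' = -0.920 → ψ = 0.452
  ψ = 0.452: g = -0.0281, g' = -0.675 → ψ = 0.410
  ψ = 0.410: g = -0.0006, g' = -0.648 → ψ = 0.409
Converged at ψ = 0.409.

two-phase, V/F = 0.409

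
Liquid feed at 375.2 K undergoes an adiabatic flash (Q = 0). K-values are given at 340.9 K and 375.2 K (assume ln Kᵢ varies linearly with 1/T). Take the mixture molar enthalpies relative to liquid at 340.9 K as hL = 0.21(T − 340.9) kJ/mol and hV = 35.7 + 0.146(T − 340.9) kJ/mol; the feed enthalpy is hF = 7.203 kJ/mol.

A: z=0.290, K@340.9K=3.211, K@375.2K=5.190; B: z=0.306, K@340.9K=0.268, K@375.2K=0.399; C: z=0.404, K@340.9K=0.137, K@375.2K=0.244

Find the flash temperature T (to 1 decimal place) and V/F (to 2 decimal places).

T = 353.5 K, V/F = 0.13

Adiabatic flash: solve Rachford–Rice at each trial T, then check hF = ψ·hV(T) + (1−ψ)·hL(T).
  T = 340.9 K: K = (3.211, 0.268, 0.137), RR gives ψ = 0.038, H_out = 1.370 kJ/mol
  T = 375.2 K: K = (5.190, 0.399, 0.244), RR gives ψ = 0.250, H_out = 15.588 kJ/mol
  T = 358.0 K: K = (4.127, 0.330, 0.185), RR gives ψ = 0.158, H_out = 9.055 kJ/mol
  T = 349.4 K: K = (3.649, 0.298, 0.160), RR gives ψ = 0.103, H_out = 5.411 kJ/mol
  T = 353.7 K: K = (3.883, 0.314, 0.172), RR gives ψ = 0.132, H_out = 7.277 kJ/mol
  T = 351.5 K: K = (3.762, 0.306, 0.166), RR gives ψ = 0.117, H_out = 6.335 kJ/mol
Linear interpolation between T = 351.5 (H_out = 6.335) and T = 353.7 (H_out = 7.277) on hF = 7.203 gives T ≈ 353.5 K, at which ψ = 0.13.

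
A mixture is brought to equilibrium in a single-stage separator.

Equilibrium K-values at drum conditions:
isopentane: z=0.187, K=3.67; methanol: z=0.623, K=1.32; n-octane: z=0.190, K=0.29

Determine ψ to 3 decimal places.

Material balance + equilibrium reduce to Σ zᵢ(Kᵢ−1)/(1+ψ(Kᵢ−1)) = 0.
g(0) = ΣzᵢKᵢ − 1 = 0.564 and g(1) = 1 − Σzᵢ/Kᵢ = -0.178, so a root lies in (0, 1).
Newton iteration, ψ⁰ = 0.43:
  ψ = 0.430: g = 0.2135, g' = -0.537 → ψ = 0.828
  ψ = 0.828: g = -0.0141, g' = -0.733 → ψ = 0.809
  ψ = 0.809: g = -0.0003, g' = -0.702 → ψ = 0.808
Converged at ψ = 0.808.

ψ = 0.808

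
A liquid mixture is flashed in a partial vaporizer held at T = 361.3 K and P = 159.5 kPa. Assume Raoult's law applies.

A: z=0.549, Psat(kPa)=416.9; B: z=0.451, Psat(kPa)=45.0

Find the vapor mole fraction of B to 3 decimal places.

y_B = 0.195

Raoult's law: Kᵢ = Pᵢˢᵃᵗ/P = Pᵢˢᵃᵗ/159.5.
  K_A = 416.9/159.5 = 2.61379, K_B = 45.0/159.5 = 0.28213
Material balance + equilibrium reduce to Σ zᵢ(Kᵢ−1)/(1+V/F(Kᵢ−1)) = 0.
g(0) = ΣzᵢKᵢ − 1 = 0.562 and g(1) = 1 − Σzᵢ/Kᵢ = -0.809, so a root lies in (0, 1).
Binary case is linear: z₁(K₁−1)(1+V/F(K₂−1)) + z₂(K₂−1)(1+V/F(K₁−1)) = 0
⇒ V/F = [z₁(K₁−1)+z₂(K₂−1)] / [−(K₁−1)(K₂−1)] = 0.5622/1.1585 = 0.485
Compositions from xᵢ = zᵢ/(1+V/F(Kᵢ−1)), yᵢ = Kᵢxᵢ:
  A: x = 0.308, y = 0.805
  B: x = 0.692, y = 0.195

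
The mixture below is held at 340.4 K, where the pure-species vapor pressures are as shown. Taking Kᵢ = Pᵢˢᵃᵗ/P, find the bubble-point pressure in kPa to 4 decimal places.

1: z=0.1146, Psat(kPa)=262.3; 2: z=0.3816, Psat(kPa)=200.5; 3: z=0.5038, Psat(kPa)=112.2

At the bubble point ψ → 0, so ΣzᵢKᵢ = 1 with Kᵢ = Pᵢˢᵃᵗ/P ⇒ P = ΣzᵢPᵢˢᵃᵗ.
P = 0.1146·262.3 + 0.3816·200.5 + 0.5038·112.2 = 163.0967 kPa

Pbub = 163.0967 kPa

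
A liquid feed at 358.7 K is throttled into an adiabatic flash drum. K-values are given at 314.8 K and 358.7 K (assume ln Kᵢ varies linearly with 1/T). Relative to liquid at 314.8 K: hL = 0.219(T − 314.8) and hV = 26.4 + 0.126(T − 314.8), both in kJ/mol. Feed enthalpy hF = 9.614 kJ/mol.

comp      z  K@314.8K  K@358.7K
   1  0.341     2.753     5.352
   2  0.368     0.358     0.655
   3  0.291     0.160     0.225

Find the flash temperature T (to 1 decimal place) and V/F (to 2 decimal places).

Adiabatic flash: solve Rachford–Rice at each trial T, then check hF = ψ·hV(T) + (1−ψ)·hL(T).
  T = 314.8 K: K = (2.753, 0.358, 0.160), RR gives ψ = 0.091, H_out = 2.401 kJ/mol
  T = 358.7 K: K = (5.352, 0.655, 0.225), RR gives ψ = 0.454, H_out = 19.750 kJ/mol
  T = 336.8 K: K = (3.926, 0.494, 0.192), RR gives ψ = 0.301, H_out = 12.152 kJ/mol
  T = 325.8 K: K = (3.307, 0.423, 0.176), RR gives ψ = 0.209, H_out = 7.704 kJ/mol
  T = 331.3 K: K = (3.608, 0.458, 0.184), RR gives ψ = 0.257, H_out = 10.005 kJ/mol
  T = 328.6 K: K = (3.458, 0.440, 0.180), RR gives ψ = 0.234, H_out = 8.898 kJ/mol
  T = 330.0 K: K = (3.536, 0.449, 0.182), RR gives ψ = 0.246, H_out = 9.477 kJ/mol
Linear interpolation between T = 330.0 (H_out = 9.477) and T = 331.3 (H_out = 10.005) on hF = 9.614 gives T ≈ 330.3 K, at which ψ = 0.25.

T = 330.3 K, V/F = 0.25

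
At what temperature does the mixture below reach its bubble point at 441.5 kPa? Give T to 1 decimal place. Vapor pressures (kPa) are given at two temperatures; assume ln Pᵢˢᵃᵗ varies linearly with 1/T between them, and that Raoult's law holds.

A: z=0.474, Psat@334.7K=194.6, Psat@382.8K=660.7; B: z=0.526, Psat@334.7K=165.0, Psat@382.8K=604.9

Bubble-point temperature: ΣzᵢPᵢˢᵃᵗ(T) = P. Interpolate ln Pᵢˢᵃᵗ = aᵢ + bᵢ/T.
  T = 334.7 K: ΣzᵢPᵢˢᵃᵗ = 179.03 kPa
  T = 382.8 K: ΣzᵢPᵢˢᵃᵗ = 631.35 kPa
  T = 358.8 K: ΣzᵢPᵢˢᵃᵗ = 351.10 kPa
  T = 370.8 K: ΣzᵢPᵢˢᵃᵗ = 475.29 kPa
  T = 364.8 K: ΣzᵢPᵢˢᵃᵗ = 409.52 kPa
  T = 367.8 K: ΣzᵢPᵢˢᵃᵗ = 441.45 kPa
  T = 369.3 K: ΣzᵢPᵢˢᵃᵗ = 458.12 kPa
Interpolating between 367.8 K and 369.3 K gives T ≈ 367.8 K.

T = 367.8 K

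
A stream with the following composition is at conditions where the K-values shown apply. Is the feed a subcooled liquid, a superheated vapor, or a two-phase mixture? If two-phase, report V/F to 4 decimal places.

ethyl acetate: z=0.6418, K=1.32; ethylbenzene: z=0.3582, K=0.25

ΣzᵢKᵢ = 0.9367; Σzᵢ/Kᵢ = 1.9190.
Since ΣzᵢKᵢ < 1 the mixture is below its bubble point — single liquid phase.

subcooled liquid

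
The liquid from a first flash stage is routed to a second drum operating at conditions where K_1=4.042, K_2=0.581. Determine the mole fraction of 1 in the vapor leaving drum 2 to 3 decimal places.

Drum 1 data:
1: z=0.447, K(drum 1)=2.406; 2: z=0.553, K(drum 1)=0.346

Drum 1:
Binary case is linear: z₁(K₁−1)(1+ψ₁(K₂−1)) + z₂(K₂−1)(1+ψ₁(K₁−1)) = 0
⇒ ψ₁ = [z₁(K₁−1)+z₂(K₂−1)] / [−(K₁−1)(K₂−1)] = 0.2668/0.9195 = 0.290
Drum-1 compositions:
  1: x = 0.317, y = 0.764
  2: x = 0.683, y = 0.236
Drum-2 feed = drum-1 liquid: z₂ = (0.3175, 0.6825).
Drum 2:
Material balance + equilibrium reduce to Σ zᵢ(Kᵢ−1)/(1+ψ₂(Kᵢ−1)) = 0.
Check two-phase: ΣzᵢKᵢ = 1.680 > 1 and Σzᵢ/Kᵢ = 1.253 > 1, so g(0) = 0.680 > 0 and g(1) = -0.253 < 0.
Binary case is linear: z₁(K₁−1)(1+ψ₂(K₂−1)) + z₂(K₂−1)(1+ψ₂(K₁−1)) = 0
⇒ ψ₂ = [z₁(K₁−1)+z₂(K₂−1)] / [−(K₁−1)(K₂−1)] = 0.6798/1.2746 = 0.533
  1: x = 0.121, y = 0.489
  2: x = 0.879, y = 0.511

y_1 (drum 2) = 0.489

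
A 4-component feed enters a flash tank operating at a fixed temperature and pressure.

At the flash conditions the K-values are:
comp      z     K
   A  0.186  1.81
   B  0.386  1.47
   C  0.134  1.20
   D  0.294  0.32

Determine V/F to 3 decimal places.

V/F = 0.442

Rachford–Rice: g(V/F) = Σ zᵢ(Kᵢ−1)/(1+V/F(Kᵢ−1)) = 0.
Check two-phase: ΣzᵢKᵢ = 1.159 > 1 and Σzᵢ/Kᵢ = 1.396 > 1, so g(0) = 0.159 > 0 and g(1) = -0.396 < 0.
Iterate (Newton) starting at V/F = 0.5:
  V/F = 0.500: g = -0.0244, g' = -0.434 → V/F = 0.444
  V/F = 0.444: g = -0.0008, g' = -0.408 → V/F = 0.442
Converged at V/F = 0.442.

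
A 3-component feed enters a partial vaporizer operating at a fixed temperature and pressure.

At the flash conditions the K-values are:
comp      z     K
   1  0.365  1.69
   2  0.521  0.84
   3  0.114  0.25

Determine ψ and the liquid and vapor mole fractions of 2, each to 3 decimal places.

ψ = 0.344, x_2 = 0.551, y_2 = 0.463

Let ψ = V/F and solve Σ zᵢ(Kᵢ−1)/(1+ψ(Kᵢ−1)) = 0.
g(0) = ΣzᵢKᵢ − 1 = 0.083 and g(1) = 1 − Σzᵢ/Kᵢ = -0.292, so a root lies in (0, 1).
Newton–Raphson from ψ = 0.45:
  ψ = 0.450: g = -0.0267, g' = -0.263 → ψ = 0.348
  ψ = 0.348: g = -0.0010, g' = -0.245 → ψ = 0.344
Converged at ψ = 0.344.
Compositions from xᵢ = zᵢ/(1+ψ(Kᵢ−1)), yᵢ = Kᵢxᵢ:
  1: x = 0.295, y = 0.498
  2: x = 0.551, y = 0.463
  3: x = 0.154, y = 0.038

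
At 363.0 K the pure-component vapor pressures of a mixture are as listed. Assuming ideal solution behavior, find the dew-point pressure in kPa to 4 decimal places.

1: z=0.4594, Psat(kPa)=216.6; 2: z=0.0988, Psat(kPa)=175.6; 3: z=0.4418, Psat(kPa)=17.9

At the dew point ψ → 1, so Σzᵢ/Kᵢ = 1 with Kᵢ = Pᵢˢᵃᵗ/P ⇒ 1/P = Σzᵢ/Pᵢˢᵃᵗ.
1/P = 0.4594/216.6 + 0.0988/175.6 + 0.4418/17.9 = 0.0273652 ⇒ P = 36.5428 kPa

Pdew = 36.5428 kPa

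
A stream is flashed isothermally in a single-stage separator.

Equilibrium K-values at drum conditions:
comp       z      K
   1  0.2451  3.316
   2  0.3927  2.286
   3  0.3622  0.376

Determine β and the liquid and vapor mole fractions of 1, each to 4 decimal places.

β = 0.7961, x_1 = 0.0862, y_1 = 0.2858

Newton iteration, β⁰ = 0.5:
  β = 0.5000: g = 0.24191, g' = -0.8208 → β = 0.7947
  β = 0.7947: g = 0.00125, g' = -0.8768 → β = 0.7961
Converged at β = 0.7961.
Compositions from xᵢ = zᵢ/(1+β(Kᵢ−1)), yᵢ = Kᵢxᵢ:
  1: x = 0.0862, y = 0.2858
  2: x = 0.1940, y = 0.4436
  3: x = 0.7198, y = 0.2706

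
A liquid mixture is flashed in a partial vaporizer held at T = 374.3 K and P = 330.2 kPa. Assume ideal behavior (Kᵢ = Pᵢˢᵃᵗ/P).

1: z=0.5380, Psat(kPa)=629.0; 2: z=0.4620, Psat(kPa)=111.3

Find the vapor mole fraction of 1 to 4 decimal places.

Raoult's law: Kᵢ = Pᵢˢᵃᵗ/P = Pᵢˢᵃᵗ/330.2.
  K_1 = 629.0/330.2 = 1.904906, K_2 = 111.3/330.2 = 0.337068
Let ψ = V/F and solve Σ zᵢ(Kᵢ−1)/(1+ψ(Kᵢ−1)) = 0.
Feasibility: ΣzᵢKᵢ = 1.1806, Σzᵢ/Kᵢ = 1.6531 — both > 1, two phases present.
Binary case is linear: z₁(K₁−1)(1+ψ(K₂−1)) + z₂(K₂−1)(1+ψ(K₁−1)) = 0
⇒ ψ = [z₁(K₁−1)+z₂(K₂−1)] / [−(K₁−1)(K₂−1)] = 0.18057/0.59989 = 0.3010
Compositions from xᵢ = zᵢ/(1+ψ(Kᵢ−1)), yᵢ = Kᵢxᵢ:
  1: x = 0.4228, y = 0.8055
  2: x = 0.5772, y = 0.1945

y_1 = 0.8055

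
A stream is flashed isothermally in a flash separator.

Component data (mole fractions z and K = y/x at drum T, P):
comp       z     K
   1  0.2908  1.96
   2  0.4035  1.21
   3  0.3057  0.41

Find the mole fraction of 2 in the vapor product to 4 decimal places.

Iterate (Newton) starting at ψ = 0.5:
  ψ = 0.5000: g = 0.00948, g' = -0.3510 → ψ = 0.5270
  ψ = 0.5270: g = -0.00007, g' = -0.3567 → ψ = 0.5268
Converged at ψ = 0.5268.
Compositions from xᵢ = zᵢ/(1+ψ(Kᵢ−1)), yᵢ = Kᵢxᵢ:
  1: x = 0.1931, y = 0.3785
  2: x = 0.3633, y = 0.4396
  3: x = 0.4436, y = 0.1819

y_2 = 0.4396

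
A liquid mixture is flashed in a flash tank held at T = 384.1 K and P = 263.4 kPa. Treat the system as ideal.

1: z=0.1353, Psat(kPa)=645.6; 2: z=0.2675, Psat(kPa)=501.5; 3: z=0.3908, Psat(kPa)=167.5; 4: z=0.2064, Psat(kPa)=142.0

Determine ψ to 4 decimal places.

Raoult's law: Kᵢ = Pᵢˢᵃᵗ/P = Pᵢˢᵃᵗ/263.4.
  K_1 = 645.6/263.4 = 2.451025, K_2 = 501.5/263.4 = 1.903948, K_3 = 167.5/263.4 = 0.635915, K_4 = 142.0/263.4 = 0.539104
Rachford–Rice: g(ψ) = Σ zᵢ(Kᵢ−1)/(1+ψ(Kᵢ−1)) = 0.
Check two-phase: ΣzᵢKᵢ = 1.2007 > 1 and Σzᵢ/Kᵢ = 1.1931 > 1, so g(0) = 0.2007 > 0 and g(1) = -0.1931 < 0.
Newton–Raphson from ψ = 0.5:
  ψ = 0.5000: g = -0.01725, g' = -0.3508 → ψ = 0.4508
  ψ = 0.4508: g = 0.00018, g' = -0.3584 → ψ = 0.4513
Converged at ψ = 0.4513.

ψ = 0.4513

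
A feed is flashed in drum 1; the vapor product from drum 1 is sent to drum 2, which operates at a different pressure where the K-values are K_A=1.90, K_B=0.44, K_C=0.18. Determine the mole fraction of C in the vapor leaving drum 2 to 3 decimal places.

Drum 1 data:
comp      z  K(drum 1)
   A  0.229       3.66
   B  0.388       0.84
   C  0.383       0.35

y_C (drum 2) = 0.035

Drum 1:
Newton–Raphson from ψ₁ = 0.65:
  ψ₁ = 0.650: g = -0.2772, g' = -0.715 → ψ₁ = 0.262
  ψ₁ = 0.262: g = -0.0062, g' = -0.808 → ψ₁ = 0.255
Converged at ψ₁ = 0.255.
Drum-1 compositions:
  A: x = 0.136, y = 0.500
  B: x = 0.404, y = 0.340
  C: x = 0.459, y = 0.161
Drum-2 feed = drum-1 vapor: z₂ = (0.4996, 0.3398, 0.1607).
Drum 2:
Material balance + equilibrium reduce to Σ zᵢ(Kᵢ−1)/(1+ψ₂(Kᵢ−1)) = 0.
Feasibility: ΣzᵢKᵢ = 1.128, Σzᵢ/Kᵢ = 1.928 — both > 1, two phases present.
Iterate (Newton) starting at ψ₂ = 0.33:
  ψ₂ = 0.330: g = -0.0674, g' = -0.604 → ψ₂ = 0.218
  ψ₂ = 0.218: g = -0.0015, g' = -0.581 → ψ₂ = 0.216
Converged at ψ₂ = 0.216.
  A: x = 0.418, y = 0.795
  B: x = 0.386, y = 0.170
  C: x = 0.195, y = 0.035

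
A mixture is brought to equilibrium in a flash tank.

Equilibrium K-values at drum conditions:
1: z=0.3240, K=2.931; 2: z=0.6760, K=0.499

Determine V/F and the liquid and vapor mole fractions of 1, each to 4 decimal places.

V/F = 0.2966, x_1 = 0.2060, y_1 = 0.6038

Material balance + equilibrium reduce to Σ zᵢ(Kᵢ−1)/(1+V/F(Kᵢ−1)) = 0.
Check two-phase: ΣzᵢKᵢ = 1.2870 > 1 and Σzᵢ/Kᵢ = 1.4653 > 1, so g(0) = 0.2870 > 0 and g(1) = -0.4653 < 0.
Binary case is linear: z₁(K₁−1)(1+V/F(K₂−1)) + z₂(K₂−1)(1+V/F(K₁−1)) = 0
⇒ V/F = [z₁(K₁−1)+z₂(K₂−1)] / [−(K₁−1)(K₂−1)] = 0.28697/0.96743 = 0.2966
Compositions from xᵢ = zᵢ/(1+V/F(Kᵢ−1)), yᵢ = Kᵢxᵢ:
  1: x = 0.2060, y = 0.6038
  2: x = 0.7940, y = 0.3962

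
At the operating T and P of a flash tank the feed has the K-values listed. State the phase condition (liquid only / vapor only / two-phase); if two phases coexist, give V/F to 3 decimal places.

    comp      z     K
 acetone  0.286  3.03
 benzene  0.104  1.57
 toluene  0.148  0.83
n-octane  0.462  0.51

two-phase, V/F = 0.514

ΣzᵢKᵢ = 1.388; Σzᵢ/Kᵢ = 1.245.
Both exceed 1, so a two-phase solution exists.
Iterate (Newton) starting at ψ = 0.5:
  ψ = 0.500: g = 0.0069, g' = -0.510 → ψ = 0.514
Converged at ψ = 0.514.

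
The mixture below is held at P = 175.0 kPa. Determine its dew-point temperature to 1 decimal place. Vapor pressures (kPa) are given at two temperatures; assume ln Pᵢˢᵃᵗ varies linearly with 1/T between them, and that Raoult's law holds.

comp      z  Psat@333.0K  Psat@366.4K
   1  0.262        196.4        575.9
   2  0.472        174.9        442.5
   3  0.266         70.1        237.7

T = 342.0 K

Dew-point temperature: Σzᵢ·P/Pᵢˢᵃᵗ(T) = 1. Interpolate ln Pᵢˢᵃᵗ = aᵢ + bᵢ/T.
  T = 333.0 K: ΣzᵢP/Pᵢˢᵃᵗ = 1.3698
  T = 366.4 K: ΣzᵢP/Pᵢˢᵃᵗ = 0.4621
  T = 349.7 K: ΣzᵢP/Pᵢˢᵃᵗ = 0.7735
  T = 341.4 K: ΣzᵢP/Pᵢˢᵃᵗ = 1.0198
  T = 345.5 K: ΣzᵢP/Pᵢˢᵃᵗ = 0.8881
  T = 343.4 K: ΣzᵢP/Pᵢˢᵃᵗ = 0.9528
Interpolating between 341.4 K and 343.4 K gives T ≈ 342.0 K.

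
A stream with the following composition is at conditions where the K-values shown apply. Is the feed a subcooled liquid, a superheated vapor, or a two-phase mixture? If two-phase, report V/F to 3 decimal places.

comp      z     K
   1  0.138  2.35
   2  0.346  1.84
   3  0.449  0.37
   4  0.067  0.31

two-phase, V/F = 0.230

ΣzᵢKᵢ = 1.148; Σzᵢ/Kᵢ = 1.676.
Both exceed 1, so a two-phase solution exists.
Material balance + equilibrium reduce to Σ zᵢ(Kᵢ−1)/(1+ψ(Kᵢ−1)) = 0.
Newton iteration, ψ⁰ = 0.56:
  ψ = 0.560: g = -0.2087, g' = -0.705 → ψ = 0.264
  ψ = 0.264: g = -0.0205, g' = -0.604 → ψ = 0.230
Converged at ψ = 0.230.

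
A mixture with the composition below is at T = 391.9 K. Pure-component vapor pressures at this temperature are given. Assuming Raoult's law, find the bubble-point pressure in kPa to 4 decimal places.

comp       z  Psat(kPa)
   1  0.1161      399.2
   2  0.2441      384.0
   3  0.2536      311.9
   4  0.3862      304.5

At the bubble point ψ → 0, so ΣzᵢKᵢ = 1 with Kᵢ = Pᵢˢᵃᵗ/P ⇒ P = ΣzᵢPᵢˢᵃᵗ.
P = 0.1161·399.2 + 0.2441·384.0 + 0.2536·311.9 + 0.3862·304.5 = 336.7773 kPa

Pbub = 336.7773 kPa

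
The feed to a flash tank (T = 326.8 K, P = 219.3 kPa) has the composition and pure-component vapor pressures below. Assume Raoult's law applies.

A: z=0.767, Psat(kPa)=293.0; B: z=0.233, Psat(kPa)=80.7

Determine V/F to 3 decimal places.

V/F = 0.520

Raoult's law: Kᵢ = Pᵢˢᵃᵗ/P = Pᵢˢᵃᵗ/219.3.
  K_A = 293.0/219.3 = 1.33607, K_B = 80.7/219.3 = 0.36799
Binary case is linear: z₁(K₁−1)(1+V/F(K₂−1)) + z₂(K₂−1)(1+V/F(K₁−1)) = 0
⇒ V/F = [z₁(K₁−1)+z₂(K₂−1)] / [−(K₁−1)(K₂−1)] = 0.1105/0.2124 = 0.520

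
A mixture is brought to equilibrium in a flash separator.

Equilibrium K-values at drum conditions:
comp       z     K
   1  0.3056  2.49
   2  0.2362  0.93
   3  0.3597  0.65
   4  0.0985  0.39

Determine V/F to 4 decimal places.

V/F = 0.5131

Material balance + equilibrium reduce to Σ zᵢ(Kᵢ−1)/(1+V/F(Kᵢ−1)) = 0.
Check two-phase: ΣzᵢKᵢ = 1.2528 > 1 and Σzᵢ/Kᵢ = 1.1827 > 1, so g(0) = 0.2528 > 0 and g(1) = -0.1827 < 0.
Newton–Raphson from V/F = 0.5:
  V/F = 0.5000: g = 0.00476, g' = -0.3647 → V/F = 0.5130
  V/F = 0.5130: g = 0.00002, g' = -0.3623 → V/F = 0.5131
Converged at V/F = 0.5131.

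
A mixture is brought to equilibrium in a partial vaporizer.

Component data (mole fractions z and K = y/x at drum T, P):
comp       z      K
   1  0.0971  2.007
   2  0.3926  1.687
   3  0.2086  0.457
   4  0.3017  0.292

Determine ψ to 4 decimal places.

Rachford–Rice: g(ψ) = Σ zᵢ(Kᵢ−1)/(1+ψ(Kᵢ−1)) = 0.
Feasibility: ΣzᵢKᵢ = 1.0406, Σzᵢ/Kᵢ = 1.7708 — both > 1, two phases present.
Newton–Raphson from ψ = 0.68:
  ψ = 0.6800: g = -0.34962, g' = -0.8378 → ψ = 0.2627
  ψ = 0.2627: g = -0.08871, g' = -0.5064 → ψ = 0.0875
  ψ = 0.0875: g = -0.00236, g' = -0.4877 → ψ = 0.0827
Converged at ψ = 0.0827.

ψ = 0.0827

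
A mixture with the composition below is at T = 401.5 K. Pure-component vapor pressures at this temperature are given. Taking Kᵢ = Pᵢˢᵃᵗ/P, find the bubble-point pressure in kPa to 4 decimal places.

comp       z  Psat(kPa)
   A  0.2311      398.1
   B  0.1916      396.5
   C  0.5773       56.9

At the bubble point ψ → 0, so ΣzᵢKᵢ = 1 with Kᵢ = Pᵢˢᵃᵗ/P ⇒ P = ΣzᵢPᵢˢᵃᵗ.
P = 0.2311·398.1 + 0.1916·396.5 + 0.5773·56.9 = 200.8187 kPa

Pbub = 200.8187 kPa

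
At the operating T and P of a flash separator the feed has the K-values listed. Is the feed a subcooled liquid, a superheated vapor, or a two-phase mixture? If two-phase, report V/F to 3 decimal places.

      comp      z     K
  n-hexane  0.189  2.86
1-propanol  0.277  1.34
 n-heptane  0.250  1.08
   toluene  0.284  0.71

superheated vapor

ΣzᵢKᵢ = 1.383; Σzᵢ/Kᵢ = 0.904.
Since Σzᵢ/Kᵢ < 1 the mixture is above its dew point — single vapor phase.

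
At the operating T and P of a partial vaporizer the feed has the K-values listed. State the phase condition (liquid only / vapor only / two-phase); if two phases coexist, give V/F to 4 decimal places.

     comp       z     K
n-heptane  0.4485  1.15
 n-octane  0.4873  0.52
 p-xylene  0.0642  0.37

liquid only

ΣzᵢKᵢ = 0.7929; Σzᵢ/Kᵢ = 1.5006.
Since ΣzᵢKᵢ < 1 the mixture is below its bubble point — single liquid phase.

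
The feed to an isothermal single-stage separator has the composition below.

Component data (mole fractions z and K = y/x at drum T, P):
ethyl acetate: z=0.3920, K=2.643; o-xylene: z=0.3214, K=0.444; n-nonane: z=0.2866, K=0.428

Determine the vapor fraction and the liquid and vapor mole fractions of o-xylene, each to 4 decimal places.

ψ = 0.3255, x_o-xylene = 0.3924, y_o-xylene = 0.1742

Let ψ = V/F and solve Σ zᵢ(Kᵢ−1)/(1+ψ(Kᵢ−1)) = 0.
Feasibility: ΣzᵢKᵢ = 1.3014, Σzᵢ/Kᵢ = 1.5418 — both > 1, two phases present.
Iterate (Newton) starting at ψ = 0.41:
  ψ = 0.4100: g = -0.06080, g' = -0.7045 → ψ = 0.3237
  ψ = 0.3237: g = 0.00134, g' = -0.7399 → ψ = 0.3255
Converged at ψ = 0.3255.
Compositions from xᵢ = zᵢ/(1+ψ(Kᵢ−1)), yᵢ = Kᵢxᵢ:
  ethyl acetate: x = 0.2554, y = 0.6750
  o-xylene: x = 0.3924, y = 0.1742
  n-nonane: x = 0.3522, y = 0.1507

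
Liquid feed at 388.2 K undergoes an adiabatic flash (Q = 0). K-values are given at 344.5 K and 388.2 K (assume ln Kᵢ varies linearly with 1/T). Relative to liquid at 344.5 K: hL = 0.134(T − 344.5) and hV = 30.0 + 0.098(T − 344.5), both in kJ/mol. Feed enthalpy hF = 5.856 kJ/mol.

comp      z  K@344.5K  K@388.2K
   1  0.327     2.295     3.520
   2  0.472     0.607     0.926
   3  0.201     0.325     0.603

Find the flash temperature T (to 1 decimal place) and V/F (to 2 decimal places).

Adiabatic flash: solve Rachford–Rice at each trial T, then check hF = ψ·hV(T) + (1−ψ)·hL(T).
  T = 344.5 K: K = (2.295, 0.607, 0.325), RR gives ψ = 0.161, H_out = 4.839 kJ/mol
  T = 388.2 K: K = (3.520, 0.926, 0.603), RR gives ψ = 1.000, H_out = 34.283 kJ/mol
  T = 366.4 K: K = (2.880, 0.760, 0.451), RR gives ψ = 0.581, H_out = 19.907 kJ/mol
  T = 355.4 K: K = (2.579, 0.681, 0.385), RR gives ψ = 0.360, H_out = 12.129 kJ/mol
  T = 349.9 K: K = (2.434, 0.643, 0.354), RR gives ψ = 0.260, H_out = 8.458 kJ/mol
  T = 347.2 K: K = (2.364, 0.625, 0.339), RR gives ψ = 0.211, H_out = 6.658 kJ/mol
  T = 345.9 K: K = (2.331, 0.616, 0.332), RR gives ψ = 0.187, H_out = 5.785 kJ/mol
Linear interpolation between T = 345.9 (H_out = 5.785) and T = 347.2 (H_out = 6.658) on hF = 5.856 gives T ≈ 346.0 K, at which ψ = 0.19.

T = 346.0 K, V/F = 0.19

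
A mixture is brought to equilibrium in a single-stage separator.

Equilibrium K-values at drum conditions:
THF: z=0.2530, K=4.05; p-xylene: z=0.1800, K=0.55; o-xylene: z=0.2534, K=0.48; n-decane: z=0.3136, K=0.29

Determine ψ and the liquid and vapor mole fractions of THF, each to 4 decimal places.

Material balance + equilibrium reduce to Σ zᵢ(Kᵢ−1)/(1+ψ(Kᵢ−1)) = 0.
Check two-phase: ΣzᵢKᵢ = 1.3362 > 1 and Σzᵢ/Kᵢ = 1.9990 > 1, so g(0) = 0.3362 > 0 and g(1) = -0.9990 < 0.
Newton iteration, ψ⁰ = 0.4:
  ψ = 0.4000: g = -0.22854, g' = -0.9494 → ψ = 0.1593
  ψ = 0.1593: g = 0.03739, g' = -1.3908 → ψ = 0.1862
  ψ = 0.1862: g = 0.00133, g' = -1.2948 → ψ = 0.1872
Converged at ψ = 0.1872.
Compositions from xᵢ = zᵢ/(1+ψ(Kᵢ−1)), yᵢ = Kᵢxᵢ:
  THF: x = 0.1611, y = 0.6523
  p-xylene: x = 0.1966, y = 0.1081
  o-xylene: x = 0.2807, y = 0.1347
  n-decane: x = 0.3617, y = 0.1049

ψ = 0.1872, x_THF = 0.1611, y_THF = 0.6523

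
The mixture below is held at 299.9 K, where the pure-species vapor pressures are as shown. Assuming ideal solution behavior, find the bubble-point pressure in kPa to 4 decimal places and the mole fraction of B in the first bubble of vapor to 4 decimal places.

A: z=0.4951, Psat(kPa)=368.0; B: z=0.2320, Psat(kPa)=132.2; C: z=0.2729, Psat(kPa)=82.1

At the bubble point ψ → 0, so ΣzᵢKᵢ = 1 with Kᵢ = Pᵢˢᵃᵗ/P ⇒ P = ΣzᵢPᵢˢᵃᵗ.
P = 0.4951·368.0 + 0.2320·132.2 + 0.2729·82.1 = 235.2723 kPa
yᵢ = zᵢPᵢˢᵃᵗ/P ⇒ y_B = 0.2320·132.2/235.2723 = 0.1304

Pbub = 235.2723 kPa, y_B = 0.1304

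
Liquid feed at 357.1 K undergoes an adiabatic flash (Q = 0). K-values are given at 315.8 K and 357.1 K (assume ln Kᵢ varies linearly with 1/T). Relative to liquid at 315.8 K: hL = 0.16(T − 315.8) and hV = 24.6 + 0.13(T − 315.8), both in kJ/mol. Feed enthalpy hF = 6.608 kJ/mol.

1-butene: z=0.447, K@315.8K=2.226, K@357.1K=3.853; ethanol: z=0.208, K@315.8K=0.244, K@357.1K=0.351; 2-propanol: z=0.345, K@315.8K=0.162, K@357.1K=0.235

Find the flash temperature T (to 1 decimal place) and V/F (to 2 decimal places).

Adiabatic flash: solve Rachford–Rice at each trial T, then check hF = ψ·hV(T) + (1−ψ)·hL(T).
  T = 315.8 K: K = (2.226, 0.244, 0.162), RR gives ψ = 0.103, H_out = 2.524 kJ/mol
  T = 357.1 K: K = (3.853, 0.351, 0.235), RR gives ψ = 0.424, H_out = 16.518 kJ/mol
  T = 336.5 K: K = (2.980, 0.296, 0.197), RR gives ψ = 0.304, H_out = 10.602 kJ/mol
  T = 326.1 K: K = (2.586, 0.269, 0.179), RR gives ψ = 0.219, H_out = 6.969 kJ/mol
  T = 321.0 K: K = (2.404, 0.257, 0.171), RR gives ψ = 0.167, H_out = 4.907 kJ/mol
  T = 323.6 K: K = (2.496, 0.263, 0.175), RR gives ψ = 0.195, H_out = 5.987 kJ/mol
  T = 324.9 K: K = (2.542, 0.266, 0.177), RR gives ψ = 0.208, H_out = 6.505 kJ/mol
Linear interpolation between T = 324.9 (H_out = 6.505) and T = 326.1 (H_out = 6.969) on hF = 6.608 gives T ≈ 325.2 K, at which ψ = 0.21.

T = 325.2 K, V/F = 0.21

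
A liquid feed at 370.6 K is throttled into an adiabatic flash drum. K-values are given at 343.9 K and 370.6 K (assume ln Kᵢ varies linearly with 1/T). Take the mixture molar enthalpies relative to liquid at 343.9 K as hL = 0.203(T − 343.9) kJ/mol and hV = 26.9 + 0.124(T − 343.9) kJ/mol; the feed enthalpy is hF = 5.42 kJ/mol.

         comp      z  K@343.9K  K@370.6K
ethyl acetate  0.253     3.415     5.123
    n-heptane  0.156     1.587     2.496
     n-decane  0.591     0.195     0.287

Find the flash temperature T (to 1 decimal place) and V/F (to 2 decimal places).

T = 347.3 K, V/F = 0.18

Adiabatic flash: solve Rachford–Rice at each trial T, then check hF = ψ·hV(T) + (1−ψ)·hL(T).
  T = 343.9 K: K = (3.415, 1.587, 0.195), RR gives ψ = 0.144, H_out = 3.866 kJ/mol
  T = 370.6 K: K = (5.123, 2.496, 0.287), RR gives ψ = 0.363, H_out = 14.428 kJ/mol
  T = 357.2 K: K = (4.211, 2.005, 0.238), RR gives ψ = 0.264, H_out = 9.524 kJ/mol
  T = 350.5 K: K = (3.797, 1.786, 0.216), RR gives ψ = 0.207, H_out = 6.806 kJ/mol
  T = 347.2 K: K = (3.603, 1.685, 0.205), RR gives ψ = 0.177, H_out = 5.374 kJ/mol
  T = 348.9 K: K = (3.702, 1.737, 0.211), RR gives ψ = 0.193, H_out = 6.121 kJ/mol
Linear interpolation between T = 347.2 (H_out = 5.374) and T = 348.9 (H_out = 6.121) on hF = 5.42 gives T ≈ 347.3 K, at which ψ = 0.18.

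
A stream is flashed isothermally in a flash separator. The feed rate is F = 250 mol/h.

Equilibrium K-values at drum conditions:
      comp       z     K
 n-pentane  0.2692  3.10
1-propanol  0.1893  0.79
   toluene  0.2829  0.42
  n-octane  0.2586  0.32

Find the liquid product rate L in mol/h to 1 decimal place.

Rachford–Rice: g(ψ) = Σ zᵢ(Kᵢ−1)/(1+ψ(Kᵢ−1)) = 0.
Check two-phase: ΣzᵢKᵢ = 1.1856 > 1 and Σzᵢ/Kᵢ = 1.8082 > 1, so g(0) = 0.1856 > 0 and g(1) = -0.8082 < 0.
Newton iteration, ψ⁰ = 0.57:
  ψ = 0.5700: g = -0.32011, g' = -0.7880 → ψ = 0.1637
  ψ = 0.1637: g = 0.00032, g' = -0.9339 → ψ = 0.1641
Converged at ψ = 0.1641.
Then V = ψ·F = 0.1641·250 = 41.0 mol/h and L = F − V = 209.0 mol/h.

L = 209.0 mol/h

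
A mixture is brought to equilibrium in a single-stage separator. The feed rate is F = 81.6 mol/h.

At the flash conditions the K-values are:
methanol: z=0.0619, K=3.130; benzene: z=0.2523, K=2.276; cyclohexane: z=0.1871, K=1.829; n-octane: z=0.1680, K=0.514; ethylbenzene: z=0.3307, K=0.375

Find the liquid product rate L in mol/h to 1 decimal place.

Material balance + equilibrium reduce to Σ zᵢ(Kᵢ−1)/(1+V/F(Kᵢ−1)) = 0.
Check two-phase: ΣzᵢKᵢ = 1.3206 > 1 and Σzᵢ/Kᵢ = 1.4416 > 1, so g(0) = 0.3206 > 0 and g(1) = -0.4416 < 0.
Newton iteration, V/F⁰ = 0.5:
  V/F = 0.5000: g = -0.03845, g' = -0.6258 → V/F = 0.4386
  V/F = 0.4386: g = -0.00016, g' = -0.6224 → V/F = 0.4383
Converged at V/F = 0.4383.
Then V = V/F·F = 0.4383·81.6 = 35.8 mol/h and L = F − V = 45.8 mol/h.

L = 45.8 mol/h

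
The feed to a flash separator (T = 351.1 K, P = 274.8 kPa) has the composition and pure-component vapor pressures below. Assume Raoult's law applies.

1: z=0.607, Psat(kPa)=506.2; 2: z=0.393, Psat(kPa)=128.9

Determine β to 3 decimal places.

β = 0.677

Raoult's law: Kᵢ = Pᵢˢᵃᵗ/P = Pᵢˢᵃᵗ/274.8.
  K_1 = 506.2/274.8 = 1.84207, K_2 = 128.9/274.8 = 0.46907
Material balance + equilibrium reduce to Σ zᵢ(Kᵢ−1)/(1+β(Kᵢ−1)) = 0.
Feasibility: ΣzᵢKᵢ = 1.302, Σzᵢ/Kᵢ = 1.167 — both > 1, two phases present.
Newton–Raphson from β = 0.62:
  β = 0.620: g = 0.0248, g' = -0.432 → β = 0.677
Converged at β = 0.677.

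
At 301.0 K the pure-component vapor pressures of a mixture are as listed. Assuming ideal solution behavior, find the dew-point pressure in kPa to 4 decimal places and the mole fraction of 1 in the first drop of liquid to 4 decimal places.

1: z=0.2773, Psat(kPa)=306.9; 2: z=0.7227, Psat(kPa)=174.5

Pdew = 198.2122 kPa, x_1 = 0.1791

At the dew point ψ → 1, so Σzᵢ/Kᵢ = 1 with Kᵢ = Pᵢˢᵃᵗ/P ⇒ 1/P = Σzᵢ/Pᵢˢᵃᵗ.
1/P = 0.2773/306.9 + 0.7227/174.5 = 0.0050451 ⇒ P = 198.2122 kPa
xᵢ = zᵢP/Pᵢˢᵃᵗ ⇒ x_1 = 0.2773·198.2122/306.9 = 0.1791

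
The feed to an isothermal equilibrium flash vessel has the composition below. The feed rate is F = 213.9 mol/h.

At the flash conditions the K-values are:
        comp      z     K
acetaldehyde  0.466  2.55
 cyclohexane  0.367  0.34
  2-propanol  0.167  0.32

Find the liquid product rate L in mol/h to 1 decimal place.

L = 138.0 mol/h

Let β = V/F and solve Σ zᵢ(Kᵢ−1)/(1+β(Kᵢ−1)) = 0.
Check two-phase: ΣzᵢKᵢ = 1.367 > 1 and Σzᵢ/Kᵢ = 1.784 > 1, so g(0) = 0.367 > 0 and g(1) = -0.784 < 0.
Iterate (Newton) starting at β = 0.55:
  β = 0.550: g = -0.1718, g' = -0.917 → β = 0.363
  β = 0.363: g = -0.0069, g' = -0.871 → β = 0.355
Converged at β = 0.355.
Then V = β·F = 0.3549·213.9 = 75.9 mol/h and L = F − V = 138.0 mol/h.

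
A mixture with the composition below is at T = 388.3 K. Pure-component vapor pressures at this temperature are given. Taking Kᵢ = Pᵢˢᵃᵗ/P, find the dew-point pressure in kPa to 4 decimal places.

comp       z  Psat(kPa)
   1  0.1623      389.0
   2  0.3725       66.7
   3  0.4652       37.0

Pdew = 53.8361 kPa

At the dew point ψ → 1, so Σzᵢ/Kᵢ = 1 with Kᵢ = Pᵢˢᵃᵗ/P ⇒ 1/P = Σzᵢ/Pᵢˢᵃᵗ.
1/P = 0.1623/389.0 + 0.3725/66.7 + 0.4652/37.0 = 0.0185749 ⇒ P = 53.8361 kPa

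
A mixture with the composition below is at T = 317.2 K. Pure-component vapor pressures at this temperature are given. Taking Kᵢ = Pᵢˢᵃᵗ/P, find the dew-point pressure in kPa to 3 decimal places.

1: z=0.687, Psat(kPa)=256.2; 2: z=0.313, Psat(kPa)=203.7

At the dew point ψ → 1, so Σzᵢ/Kᵢ = 1 with Kᵢ = Pᵢˢᵃᵗ/P ⇒ 1/P = Σzᵢ/Pᵢˢᵃᵗ.
1/P = 0.687/256.2 + 0.313/203.7 = 0.004218 ⇒ P = 237.075 kPa

Pdew = 237.075 kPa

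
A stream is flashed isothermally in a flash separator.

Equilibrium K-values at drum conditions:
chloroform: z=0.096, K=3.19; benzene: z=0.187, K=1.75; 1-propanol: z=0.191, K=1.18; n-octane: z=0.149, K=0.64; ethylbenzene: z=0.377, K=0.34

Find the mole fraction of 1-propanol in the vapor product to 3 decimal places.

Rachford–Rice: g(V/F) = Σ zᵢ(Kᵢ−1)/(1+V/F(Kᵢ−1)) = 0.
g(0) = ΣzᵢKᵢ − 1 = 0.082 and g(1) = 1 − Σzᵢ/Kᵢ = -0.640, so a root lies in (0, 1).
Newton iteration, V/F⁰ = 0.46:
  V/F = 0.460: g = -0.1808, g' = -0.544 → V/F = 0.128
  V/F = 0.128: g = -0.0020, g' = -0.592 → V/F = 0.124
Converged at V/F = 0.124.
Compositions from xᵢ = zᵢ/(1+V/F(Kᵢ−1)), yᵢ = Kᵢxᵢ:
  chloroform: x = 0.075, y = 0.241
  benzene: x = 0.171, y = 0.299
  1-propanol: x = 0.187, y = 0.220
  n-octane: x = 0.156, y = 0.100
  ethylbenzene: x = 0.411, y = 0.140

y_1-propanol = 0.220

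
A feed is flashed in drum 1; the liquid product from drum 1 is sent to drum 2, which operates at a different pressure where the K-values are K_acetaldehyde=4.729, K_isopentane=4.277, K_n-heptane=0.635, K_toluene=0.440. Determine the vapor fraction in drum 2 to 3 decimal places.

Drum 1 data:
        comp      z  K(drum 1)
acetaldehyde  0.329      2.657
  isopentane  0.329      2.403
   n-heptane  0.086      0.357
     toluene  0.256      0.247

V/F (drum 2) = 0.428

Drum 1:
Let ψ₁ = V/F and solve Σ zᵢ(Kᵢ−1)/(1+ψ₁(Kᵢ−1)) = 0.
g(0) = ΣzᵢKᵢ − 1 = 0.759 and g(1) = 1 − Σzᵢ/Kᵢ = -0.538, so a root lies in (0, 1).
Iterate (Newton) starting at ψ₁ = 0.5:
  ψ₁ = 0.500: g = 0.1788, g' = -0.944 → ψ₁ = 0.689
  ψ₁ = 0.689: g = -0.0109, g' = -1.106 → ψ₁ = 0.679
Converged at ψ₁ = 0.679.
Drum-1 compositions:
  acetaldehyde: x = 0.155, y = 0.411
  isopentane: x = 0.168, y = 0.405
  n-heptane: x = 0.153, y = 0.055
  toluene: x = 0.524, y = 0.129
Drum-2 feed = drum-1 liquid: z₂ = (0.1548, 0.1685, 0.1527, 0.5241).
Drum 2:
Let ψ₂ = V/F and solve Σ zᵢ(Kᵢ−1)/(1+ψ₂(Kᵢ−1)) = 0.
Feasibility: ΣzᵢKᵢ = 1.780, Σzᵢ/Kᵢ = 1.504 — both > 1, two phases present.
Newton–Raphson from ψ₂ = 0.57:
  ψ₂ = 0.570: g = -0.1243, g' = -0.827 → ψ₂ = 0.420
  ψ₂ = 0.420: g = 0.0079, g' = -0.957 → ψ₂ = 0.428
Converged at ψ₂ = 0.428.
  acetaldehyde: x = 0.060, y = 0.282
  isopentane: x = 0.070, y = 0.300
  n-heptane: x = 0.181, y = 0.115
  toluene: x = 0.689, y = 0.303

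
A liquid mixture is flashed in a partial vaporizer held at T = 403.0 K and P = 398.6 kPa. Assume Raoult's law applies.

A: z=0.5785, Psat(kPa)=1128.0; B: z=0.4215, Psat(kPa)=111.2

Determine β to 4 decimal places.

Raoult's law: Kᵢ = Pᵢˢᵃᵗ/P = Pᵢˢᵃᵗ/398.6.
  K_A = 1128.0/398.6 = 2.829905, K_B = 111.2/398.6 = 0.278976
Let β = V/F and solve Σ zᵢ(Kᵢ−1)/(1+β(Kᵢ−1)) = 0.
Check two-phase: ΣzᵢKᵢ = 1.7547 > 1 and Σzᵢ/Kᵢ = 1.7153 > 1, so g(0) = 0.7547 > 0 and g(1) = -0.7153 < 0.
Binary case is linear: z₁(K₁−1)(1+β(K₂−1)) + z₂(K₂−1)(1+β(K₁−1)) = 0
⇒ β = [z₁(K₁−1)+z₂(K₂−1)] / [−(K₁−1)(K₂−1)] = 0.75469/1.31940 = 0.5720

β = 0.5720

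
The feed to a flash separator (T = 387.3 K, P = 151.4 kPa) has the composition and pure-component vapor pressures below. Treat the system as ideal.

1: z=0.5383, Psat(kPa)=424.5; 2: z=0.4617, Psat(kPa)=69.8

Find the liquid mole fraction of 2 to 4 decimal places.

x_2 = 0.7699

Raoult's law: Kᵢ = Pᵢˢᵃᵗ/P = Pᵢˢᵃᵗ/151.4.
  K_1 = 424.5/151.4 = 2.803831, K_2 = 69.8/151.4 = 0.461030
Newton–Raphson from ψ = 0.68:
  ψ = 0.6800: g = 0.04329, g' = -0.6875 → ψ = 0.7430
  ψ = 0.7430: g = -0.00011, g' = -0.6929 → ψ = 0.7428
Converged at ψ = 0.7428.
Compositions from xᵢ = zᵢ/(1+ψ(Kᵢ−1)), yᵢ = Kᵢxᵢ:
  1: x = 0.2301, y = 0.6450
  2: x = 0.7699, y = 0.3550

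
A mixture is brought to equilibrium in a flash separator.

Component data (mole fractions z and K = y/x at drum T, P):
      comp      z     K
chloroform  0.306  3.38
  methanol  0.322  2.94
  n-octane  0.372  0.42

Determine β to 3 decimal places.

β = 0.909

Material balance + equilibrium reduce to Σ zᵢ(Kᵢ−1)/(1+β(Kᵢ−1)) = 0.
Check two-phase: ΣzᵢKᵢ = 2.137 > 1 and Σzᵢ/Kᵢ = 1.086 > 1, so g(0) = 1.137 > 0 and g(1) = -0.086 < 0.
Newton–Raphson from β = 0.3:
  β = 0.300: g = 0.5586, g' = -1.258 → β = 0.744
  β = 0.744: g = 0.1389, g' = -0.816 → β = 0.914
  β = 0.914: g = -0.0048, g' = -0.897 → β = 0.909
Converged at β = 0.909.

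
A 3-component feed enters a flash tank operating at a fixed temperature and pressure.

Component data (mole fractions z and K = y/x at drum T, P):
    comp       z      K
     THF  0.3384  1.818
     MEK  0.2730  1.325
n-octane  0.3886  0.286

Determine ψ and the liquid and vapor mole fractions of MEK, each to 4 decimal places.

Material balance + equilibrium reduce to Σ zᵢ(Kᵢ−1)/(1+ψ(Kᵢ−1)) = 0.
Feasibility: ΣzᵢKᵢ = 1.0881, Σzᵢ/Kᵢ = 1.7509 — both > 1, two phases present.
Iterate (Newton) starting at ψ = 0.47:
  ψ = 0.4700: g = -0.14069, g' = -0.5886 → ψ = 0.2310
  ψ = 0.2310: g = -0.01690, g' = -0.4692 → ψ = 0.1950
  ψ = 0.1950: g = -0.00015, g' = -0.4613 → ψ = 0.1946
Converged at ψ = 0.1946.
Compositions from xᵢ = zᵢ/(1+ψ(Kᵢ−1)), yᵢ = Kᵢxᵢ:
  THF: x = 0.2919, y = 0.5307
  MEK: x = 0.2568, y = 0.3402
  n-octane: x = 0.4513, y = 0.1291

ψ = 0.1946, x_MEK = 0.2568, y_MEK = 0.3402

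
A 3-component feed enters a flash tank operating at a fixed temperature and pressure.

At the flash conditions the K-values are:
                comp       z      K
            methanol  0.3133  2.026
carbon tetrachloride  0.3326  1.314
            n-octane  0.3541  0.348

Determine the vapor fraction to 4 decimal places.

ψ = 0.4178

Material balance + equilibrium reduce to Σ zᵢ(Kᵢ−1)/(1+ψ(Kᵢ−1)) = 0.
Check two-phase: ΣzᵢKᵢ = 1.1950 > 1 and Σzᵢ/Kᵢ = 1.4253 > 1, so g(0) = 0.1950 > 0 and g(1) = -0.4253 < 0.
Iterate (Newton) starting at ψ = 0.54:
  ψ = 0.5400: g = -0.06019, g' = -0.5191 → ψ = 0.4241
  ψ = 0.4241: g = -0.00294, g' = -0.4732 → ψ = 0.4178
Converged at ψ = 0.4178.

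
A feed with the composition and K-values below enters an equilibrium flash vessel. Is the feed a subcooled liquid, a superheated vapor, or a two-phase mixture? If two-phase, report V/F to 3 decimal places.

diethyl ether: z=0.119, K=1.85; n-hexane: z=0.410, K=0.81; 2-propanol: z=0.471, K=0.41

ΣzᵢKᵢ = 0.745; Σzᵢ/Kᵢ = 1.719.
Since ΣzᵢKᵢ < 1 the mixture is below its bubble point — single liquid phase.

subcooled liquid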